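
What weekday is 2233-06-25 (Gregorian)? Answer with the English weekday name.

Since JDN mod 7 = 1 (0 = Monday), the day is Tuesday.

Tuesday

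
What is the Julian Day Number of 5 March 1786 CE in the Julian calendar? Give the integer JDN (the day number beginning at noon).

2373458

Equivalently 16 March 1786 (Gregorian).
JDN 2451545 is 1 January 2000 CE (Gregorian); the target day is −78087 days from there, so JDN = 2373458.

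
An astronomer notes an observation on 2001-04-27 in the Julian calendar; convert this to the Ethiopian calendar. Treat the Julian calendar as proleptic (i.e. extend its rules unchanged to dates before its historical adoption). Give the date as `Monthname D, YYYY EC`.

The source date corresponds to 10 May 2001 in the Gregorian calendar (JDN 2452040).
That day falls on 2 Ginbot 1993 EC in the Ethiopian calendar.

Ginbot 2, 1993 EC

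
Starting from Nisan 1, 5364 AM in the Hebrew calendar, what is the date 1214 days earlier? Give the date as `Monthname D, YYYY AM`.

JDN of Nisan 1, 5364 AM = 2307000.
2307000 − 1214 = 2305786.
JDN 2305786 in the Hebrew calendar is Kislev 28, 5361 AM.

Kislev 28, 5361 AM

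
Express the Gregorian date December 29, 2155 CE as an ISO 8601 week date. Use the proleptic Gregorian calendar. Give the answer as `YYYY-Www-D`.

2156-W01-1

The weekday is Monday (ISO weekday 1).
That Monday belongs to ISO week 1 of ISO year 2156.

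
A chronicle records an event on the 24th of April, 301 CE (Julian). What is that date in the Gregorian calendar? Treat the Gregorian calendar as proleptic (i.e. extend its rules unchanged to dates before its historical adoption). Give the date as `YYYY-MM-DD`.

For dates in this range the Gregorian date is 1 day ahead of the Julian.
24 April 301 Julian + 1 day → 25 April 301 Gregorian.

0301-04-25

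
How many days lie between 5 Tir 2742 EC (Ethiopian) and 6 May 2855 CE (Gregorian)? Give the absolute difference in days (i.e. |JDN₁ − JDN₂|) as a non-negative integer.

JDN of the first date = 2725495.
JDN of the second date = 2763953.
|2763953 − 2725495| = 38458.

38458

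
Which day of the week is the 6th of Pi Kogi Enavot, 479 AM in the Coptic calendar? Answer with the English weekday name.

This is JDN 1999984 (2 September 763 Gregorian).
Since JDN mod 7 = 0 (0 = Monday), the day is Monday.

Monday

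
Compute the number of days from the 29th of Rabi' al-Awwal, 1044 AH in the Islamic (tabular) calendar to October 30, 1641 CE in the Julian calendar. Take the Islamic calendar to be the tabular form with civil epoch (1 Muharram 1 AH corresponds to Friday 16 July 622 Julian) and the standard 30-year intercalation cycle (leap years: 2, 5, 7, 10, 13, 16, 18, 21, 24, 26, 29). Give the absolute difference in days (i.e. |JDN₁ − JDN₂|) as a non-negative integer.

JDN of the first date = 2318131.
JDN of the second date = 2320736.
|2320736 − 2318131| = 2605.

2605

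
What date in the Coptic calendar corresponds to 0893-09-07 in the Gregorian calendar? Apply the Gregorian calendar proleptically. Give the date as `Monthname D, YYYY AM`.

Thout 6, 610 AM

Both dates share Julian Day Number 2047472; in the Coptic calendar that is 6 Thout 610 AM.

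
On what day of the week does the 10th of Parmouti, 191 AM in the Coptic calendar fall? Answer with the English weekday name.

In the proleptic Gregorian calendar this is 6 April 475 (JDN 1894646).
JDN 1894646 mod 7 = 5, and JDN 0 was a Monday, so this is a Saturday.

Saturday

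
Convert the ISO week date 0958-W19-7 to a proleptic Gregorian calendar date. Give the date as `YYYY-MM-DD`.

ISO week 1 of 958 is the week containing the first Thursday of 958.
Week 19, day 7 (Sunday) lands on 0958-05-14.

0958-05-14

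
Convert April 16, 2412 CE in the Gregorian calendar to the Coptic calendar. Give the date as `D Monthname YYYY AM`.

Julian Day Number of the source date = 2602131.
Converting JDN 2602131 to the Coptic calendar gives 5 Parmouti 2128 AM.

5 Parmouti 2128 AM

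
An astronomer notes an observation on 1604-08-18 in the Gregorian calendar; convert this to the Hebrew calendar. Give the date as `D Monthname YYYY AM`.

22 Av 5364 AM

Both dates share Julian Day Number 2307139; in the Hebrew calendar that is 22 Av 5364 AM.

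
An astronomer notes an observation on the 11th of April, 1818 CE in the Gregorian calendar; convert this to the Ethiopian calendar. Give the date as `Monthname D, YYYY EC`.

Miyazya 4, 1810 EC

Both dates share Julian Day Number 2385171; in the Ethiopian calendar that is 4 Miyazya 1810 EC.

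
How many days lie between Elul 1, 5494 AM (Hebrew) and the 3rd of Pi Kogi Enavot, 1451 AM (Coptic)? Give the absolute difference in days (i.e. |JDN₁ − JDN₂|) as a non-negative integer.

372

First date → JDN 2354632; second date → JDN 2355004.
The interval is |2354632 − 2355004| = 372 days.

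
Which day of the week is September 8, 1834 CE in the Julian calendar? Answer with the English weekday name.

Saturday

This is JDN 2391177 (20 September 1834 Gregorian).
Since JDN mod 7 = 5 (0 = Monday), the day is Saturday.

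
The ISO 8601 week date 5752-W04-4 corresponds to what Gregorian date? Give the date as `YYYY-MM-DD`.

5752-01-27

ISO week 1 of 5752 is the week containing the first Thursday of 5752.
Week 4, day 4 (Thursday) lands on 5752-01-27.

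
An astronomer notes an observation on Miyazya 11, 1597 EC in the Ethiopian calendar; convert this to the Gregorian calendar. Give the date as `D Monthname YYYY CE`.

16 April 1605 CE

Julian Day Number of the source date = 2307380.
Converting JDN 2307380 to the Gregorian calendar gives 16 April 1605 CE.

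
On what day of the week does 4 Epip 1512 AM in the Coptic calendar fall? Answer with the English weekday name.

Saturday

This is JDN 2377226 (9 July 1796 Gregorian).
2377226 ≡ 5 (mod 7); counting from Monday = 0 gives Saturday.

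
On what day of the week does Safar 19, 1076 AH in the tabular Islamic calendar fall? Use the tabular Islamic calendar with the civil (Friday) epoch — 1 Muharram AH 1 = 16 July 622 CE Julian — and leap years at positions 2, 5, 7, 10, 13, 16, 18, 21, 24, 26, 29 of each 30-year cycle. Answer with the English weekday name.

This is JDN 2329432 (31 August 1665 Gregorian).
JDN 2329432 mod 7 = 0, and JDN 0 was a Monday, so this is a Monday.

Monday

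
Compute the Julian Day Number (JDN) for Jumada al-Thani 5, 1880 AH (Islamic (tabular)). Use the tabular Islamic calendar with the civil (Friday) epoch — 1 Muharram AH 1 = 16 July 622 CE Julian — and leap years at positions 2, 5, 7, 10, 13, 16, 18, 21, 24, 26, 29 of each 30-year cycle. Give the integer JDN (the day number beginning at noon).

In the Gregorian calendar the same day is 4 January 2446.
JDN 2299161 is 15 October 1582 CE (Gregorian); the target day is +315286 days from there, so JDN = 2614447.

2614447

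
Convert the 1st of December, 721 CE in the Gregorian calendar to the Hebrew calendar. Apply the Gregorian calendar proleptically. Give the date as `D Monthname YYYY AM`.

Julian Day Number of the source date = 1984734.
Converting JDN 1984734 to the Hebrew calendar gives 2 Tevet 4482 AM.

2 Tevet 4482 AM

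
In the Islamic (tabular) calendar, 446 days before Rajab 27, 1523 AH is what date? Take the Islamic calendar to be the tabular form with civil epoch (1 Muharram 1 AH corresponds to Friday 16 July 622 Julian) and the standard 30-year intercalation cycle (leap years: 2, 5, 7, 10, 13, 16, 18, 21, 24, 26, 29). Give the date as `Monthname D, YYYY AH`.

JDN of Rajab 27, 1523 AH = 2487989.
2487989 − 446 = 2487543.
JDN 2487543 in the tabular Islamic calendar is Rabi' al-Thani 23, 1522 AH.

Rabi' al-Thani 23, 1522 AH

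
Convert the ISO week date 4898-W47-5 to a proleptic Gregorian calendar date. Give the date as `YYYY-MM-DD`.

4898-11-21

ISO week 1 of 4898 is the week containing the first Thursday of 4898.
Week 47, day 5 (Friday) lands on 4898-11-21.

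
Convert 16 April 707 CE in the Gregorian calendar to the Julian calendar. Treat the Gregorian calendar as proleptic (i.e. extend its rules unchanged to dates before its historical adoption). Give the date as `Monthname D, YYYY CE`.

April 12, 707 CE

The Julian–Gregorian offset here is 4 days (Julian trailing).
16 April 707 Gregorian − 4 days → 12 April 707 Julian.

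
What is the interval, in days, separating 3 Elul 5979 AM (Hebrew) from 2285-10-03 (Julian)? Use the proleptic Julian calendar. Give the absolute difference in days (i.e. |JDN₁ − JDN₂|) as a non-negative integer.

24171

JDN of the first date = 2531759.
JDN of the second date = 2555930.
|2555930 − 2531759| = 24171.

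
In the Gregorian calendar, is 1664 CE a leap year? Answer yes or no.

1664 is divisible by 4 and not by 100, so it is a leap year.

yes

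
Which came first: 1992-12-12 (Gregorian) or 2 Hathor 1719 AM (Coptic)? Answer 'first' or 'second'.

first

The two dates have Julian Day Numbers 2448969 and 2452590 respectively.
Since 2448969 < 2452590, the first date comes first.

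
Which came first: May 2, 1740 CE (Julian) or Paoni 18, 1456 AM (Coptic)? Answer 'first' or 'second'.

first

First date → JDN 2356715; second date → JDN 2356756.
JDN 2356715 < JDN 2356756, so the first date is earlier.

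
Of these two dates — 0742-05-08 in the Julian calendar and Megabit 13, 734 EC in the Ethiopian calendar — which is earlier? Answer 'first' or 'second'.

second

First date → JDN 1992201; second date → JDN 1992141.
JDN 1992141 < JDN 1992201, so the second date is earlier.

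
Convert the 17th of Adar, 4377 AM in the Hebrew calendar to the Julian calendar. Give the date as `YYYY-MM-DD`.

0617-02-28

Both dates share Julian Day Number 1946476; in the Julian calendar that is 28 February 617 CE.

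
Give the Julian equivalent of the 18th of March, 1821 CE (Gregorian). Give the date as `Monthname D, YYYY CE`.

March 6, 1821 CE

For dates in this range the Gregorian date is 12 days ahead of the Julian.
18 March 1821 Gregorian − 12 days → 6 March 1821 Julian.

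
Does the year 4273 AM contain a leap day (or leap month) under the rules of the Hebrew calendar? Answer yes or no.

yes

Hebrew year 4273 is year 17 of its 19-year Metonic cycle; leap years are at positions 3, 6, 8, 11, 14, 17, 19, so it is a leap year (13 months).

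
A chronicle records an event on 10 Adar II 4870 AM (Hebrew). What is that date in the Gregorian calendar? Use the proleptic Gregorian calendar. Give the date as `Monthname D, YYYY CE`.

March 11, 1110 CE

Julian Day Number of the source date = 2126548.
Converting JDN 2126548 to the Gregorian calendar gives 11 March 1110 CE.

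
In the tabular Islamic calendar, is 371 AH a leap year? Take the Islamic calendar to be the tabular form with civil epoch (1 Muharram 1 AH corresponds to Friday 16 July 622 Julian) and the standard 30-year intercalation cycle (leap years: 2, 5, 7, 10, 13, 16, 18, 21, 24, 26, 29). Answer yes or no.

no

Year 371 AH is year 11 of its 30-year cycle; leap positions are 2, 5, 7, 10, 13, 16, 18, 21, 24, 26, 29, so it is a common year (354 days).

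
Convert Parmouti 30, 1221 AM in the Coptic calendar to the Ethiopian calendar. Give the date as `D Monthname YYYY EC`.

The source date corresponds to 5 May 1505 in the proleptic Gregorian calendar (JDN 2270874).
That day falls on 30 Miyazya 1497 EC in the Ethiopian calendar.

30 Miyazya 1497 EC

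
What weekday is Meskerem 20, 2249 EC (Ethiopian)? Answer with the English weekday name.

Thursday

In the Gregorian calendar this is 2 October 2256 (JDN 2545322).
2545322 ≡ 3 (mod 7); counting from Monday = 0 gives Thursday.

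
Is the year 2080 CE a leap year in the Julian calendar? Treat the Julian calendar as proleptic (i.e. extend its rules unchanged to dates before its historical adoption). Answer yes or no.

2080 mod 4 = 0, so it is a leap year in the Julian calendar.

yes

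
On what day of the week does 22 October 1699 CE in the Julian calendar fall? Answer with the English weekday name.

Sunday

This is JDN 2341912 (1 November 1699 Gregorian).
2341912 ≡ 6 (mod 7); counting from Monday = 0 gives Sunday.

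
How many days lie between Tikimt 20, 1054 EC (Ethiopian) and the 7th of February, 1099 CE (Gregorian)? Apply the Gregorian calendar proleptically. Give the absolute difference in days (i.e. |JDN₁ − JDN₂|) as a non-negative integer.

13621

JDN of the first date = 2108878.
JDN of the second date = 2122499.
|2122499 − 2108878| = 13621.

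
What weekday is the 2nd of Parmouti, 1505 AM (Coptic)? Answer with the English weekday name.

This is JDN 2374577 (8 April 1789 Gregorian).
2374577 ≡ 2 (mod 7); counting from Monday = 0 gives Wednesday.

Wednesday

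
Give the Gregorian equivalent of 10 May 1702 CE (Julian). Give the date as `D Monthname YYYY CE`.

21 May 1702 CE

At this point the Julian calendar is 11 days behind the Gregorian.
10 May 1702 Julian + 11 days → 21 May 1702 Gregorian.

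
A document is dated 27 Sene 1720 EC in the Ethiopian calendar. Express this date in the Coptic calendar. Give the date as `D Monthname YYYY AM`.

The source date corresponds to 2 July 1728 in the Gregorian calendar (JDN 2352382).
That day falls on 27 Paoni 1444 AM in the Coptic calendar.

27 Paoni 1444 AM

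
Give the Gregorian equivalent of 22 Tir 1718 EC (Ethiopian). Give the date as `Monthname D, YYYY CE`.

Both dates share Julian Day Number 2351496; in the Gregorian calendar that is 28 January 1726 CE.

January 28, 1726 CE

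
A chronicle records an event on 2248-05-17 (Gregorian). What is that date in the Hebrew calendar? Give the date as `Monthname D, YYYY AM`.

Iyar 23, 6008 AM

Julian Day Number of the source date = 2542262.
Converting JDN 2542262 to the Hebrew calendar gives 23 Iyar 6008 AM.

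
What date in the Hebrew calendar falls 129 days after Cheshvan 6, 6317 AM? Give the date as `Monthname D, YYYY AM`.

Adar 17, 6317 AM

Counting 129 days forward from JDN 2654935 reaches JDN 2655064, which is Adar 17, 6317 AM.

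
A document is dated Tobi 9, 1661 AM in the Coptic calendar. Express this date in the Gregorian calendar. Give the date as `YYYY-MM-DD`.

Both dates share Julian Day Number 2431473; in the Gregorian calendar that is 17 January 1945 CE.

1945-01-17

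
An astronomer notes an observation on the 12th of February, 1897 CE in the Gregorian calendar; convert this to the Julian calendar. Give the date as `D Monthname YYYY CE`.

For dates in this range the Gregorian date is 12 days ahead of the Julian.
12 February 1897 Gregorian − 12 days → 31 January 1897 Julian.

31 January 1897 CE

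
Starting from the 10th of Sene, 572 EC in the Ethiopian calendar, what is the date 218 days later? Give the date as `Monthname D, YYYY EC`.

The starting date is JDN 1933058; 1933058 + 218 = 1933276.
JDN 1933276 corresponds to Tir 13, 573 EC.

Tir 13, 573 EC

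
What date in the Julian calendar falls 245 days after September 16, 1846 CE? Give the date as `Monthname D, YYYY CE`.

The starting date is JDN 2395568; 2395568 + 245 = 2395813.
JDN 2395813 corresponds to May 19, 1847 CE.

May 19, 1847 CE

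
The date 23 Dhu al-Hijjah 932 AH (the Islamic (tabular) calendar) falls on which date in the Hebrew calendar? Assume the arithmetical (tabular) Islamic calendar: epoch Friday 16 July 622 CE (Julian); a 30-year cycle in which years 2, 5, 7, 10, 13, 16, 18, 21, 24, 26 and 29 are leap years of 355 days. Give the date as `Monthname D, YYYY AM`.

Tishrei 23, 5287 AM

The source date corresponds to 10 October 1526 in the proleptic Gregorian calendar (JDN 2278702).
That day falls on 23 Tishrei 5287 AM in the Hebrew calendar.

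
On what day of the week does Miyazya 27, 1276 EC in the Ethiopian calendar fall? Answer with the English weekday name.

In the proleptic Gregorian calendar this is 29 April 1284 (JDN 2190151).
JDN 2190151 mod 7 = 5, and JDN 0 was a Monday, so this is a Saturday.

Saturday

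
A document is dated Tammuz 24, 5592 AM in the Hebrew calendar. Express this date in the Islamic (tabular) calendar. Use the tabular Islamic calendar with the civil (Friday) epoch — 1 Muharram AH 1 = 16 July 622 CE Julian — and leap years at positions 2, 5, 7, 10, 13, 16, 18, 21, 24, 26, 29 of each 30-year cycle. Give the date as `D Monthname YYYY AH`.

Both dates share Julian Day Number 2390387; in the tabular Islamic calendar that is 23 Safar 1248 AH.

23 Safar 1248 AH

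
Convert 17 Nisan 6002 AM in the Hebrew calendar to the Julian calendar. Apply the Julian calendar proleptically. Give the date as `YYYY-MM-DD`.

Julian Day Number of the source date = 2540041.
Converting JDN 2540041 to the Julian calendar gives 3 April 2242 CE.

2242-04-03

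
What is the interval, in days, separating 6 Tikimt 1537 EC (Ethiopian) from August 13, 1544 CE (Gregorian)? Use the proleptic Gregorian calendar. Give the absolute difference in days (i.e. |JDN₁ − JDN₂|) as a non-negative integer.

61

First date → JDN 2285280; second date → JDN 2285219.
The interval is |2285280 − 2285219| = 61 days.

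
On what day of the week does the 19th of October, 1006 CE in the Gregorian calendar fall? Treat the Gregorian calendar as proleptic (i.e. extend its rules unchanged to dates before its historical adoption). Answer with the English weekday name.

Sunday

JDN 2088785 mod 7 = 6, and JDN 0 was a Monday, so this is a Sunday.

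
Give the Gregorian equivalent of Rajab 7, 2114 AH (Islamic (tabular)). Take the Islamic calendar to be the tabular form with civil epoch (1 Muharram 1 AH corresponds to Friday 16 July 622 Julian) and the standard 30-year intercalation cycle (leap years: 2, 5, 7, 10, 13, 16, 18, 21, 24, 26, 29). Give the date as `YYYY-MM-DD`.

Both dates share Julian Day Number 2697400; in the Gregorian calendar that is 16 February 2673 CE.

2673-02-16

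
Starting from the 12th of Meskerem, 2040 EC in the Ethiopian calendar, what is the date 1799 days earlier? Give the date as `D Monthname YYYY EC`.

Counting 1799 days back from JDN 2468977 reaches JDN 2467178, which is 10 Tikimt 2035 EC.

10 Tikimt 2035 EC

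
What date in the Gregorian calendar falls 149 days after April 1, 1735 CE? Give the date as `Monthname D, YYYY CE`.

JDN of April 1, 1735 CE = 2354846.
2354846 + 149 = 2354995.
JDN 2354995 in the Gregorian calendar is August 28, 1735 CE.

August 28, 1735 CE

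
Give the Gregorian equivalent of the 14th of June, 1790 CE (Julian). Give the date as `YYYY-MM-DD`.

At this point the Julian calendar is 11 days behind the Gregorian.
14 June 1790 Julian + 11 days → 25 June 1790 Gregorian.

1790-06-25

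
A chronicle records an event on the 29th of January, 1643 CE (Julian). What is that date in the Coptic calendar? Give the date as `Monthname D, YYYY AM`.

Meshir 4, 1359 AM

Both dates share Julian Day Number 2321192; in the Coptic calendar that is 4 Meshir 1359 AM.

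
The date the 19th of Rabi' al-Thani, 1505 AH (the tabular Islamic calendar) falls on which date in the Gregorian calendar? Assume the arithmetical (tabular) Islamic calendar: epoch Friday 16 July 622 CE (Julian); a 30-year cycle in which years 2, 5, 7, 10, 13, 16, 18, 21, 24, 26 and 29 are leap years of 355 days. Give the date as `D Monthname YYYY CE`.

19 January 2082 CE

Both dates share Julian Day Number 2481514; in the Gregorian calendar that is 19 January 2082 CE.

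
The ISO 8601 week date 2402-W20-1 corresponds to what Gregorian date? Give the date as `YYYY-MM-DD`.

2402-05-13

ISO week 1 of 2402 is the week containing the first Thursday of 2402.
Week 20, day 1 (Monday) lands on 2402-05-13.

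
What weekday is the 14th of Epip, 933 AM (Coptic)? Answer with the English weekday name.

Saturday

Equivalently 15 July 1217 Gregorian, JDN 2165756.
JDN 2165756 mod 7 = 5, and JDN 0 was a Monday, so this is a Saturday.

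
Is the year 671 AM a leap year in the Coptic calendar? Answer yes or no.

yes

671 mod 4 = 3; in the Coptic calendar a year is leap when year mod 4 = 3, so it is a leap year.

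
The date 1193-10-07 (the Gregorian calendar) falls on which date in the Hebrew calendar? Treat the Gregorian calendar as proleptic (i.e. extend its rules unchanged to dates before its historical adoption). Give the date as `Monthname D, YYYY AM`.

Cheshvan 2, 4954 AM

Julian Day Number of the source date = 2157074.
Converting JDN 2157074 to the Hebrew calendar gives 2 Cheshvan 4954 AM.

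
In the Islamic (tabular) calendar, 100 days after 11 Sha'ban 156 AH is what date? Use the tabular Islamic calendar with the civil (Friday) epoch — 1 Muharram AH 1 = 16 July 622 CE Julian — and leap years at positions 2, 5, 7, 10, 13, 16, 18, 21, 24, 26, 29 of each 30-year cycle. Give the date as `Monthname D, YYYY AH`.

Dhu al-Qa'dah 23, 156 AH

The starting date is JDN 2003584; 2003584 + 100 = 2003684.
JDN 2003684 corresponds to Dhu al-Qa'dah 23, 156 AH.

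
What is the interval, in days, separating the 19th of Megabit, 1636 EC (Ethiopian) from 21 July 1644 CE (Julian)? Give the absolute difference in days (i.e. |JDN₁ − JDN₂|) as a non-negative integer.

JDN of the first date = 2321603.
JDN of the second date = 2321731.
|2321731 − 2321603| = 128.

128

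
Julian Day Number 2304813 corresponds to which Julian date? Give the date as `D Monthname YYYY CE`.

The Gregorian equivalent of JDN 2304813 is 6 April 1598.
In the Julian calendar that day is 27 March 1598 CE.

27 March 1598 CE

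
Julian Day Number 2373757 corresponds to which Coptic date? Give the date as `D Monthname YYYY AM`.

3 Tobi 1503 AM

JDN 2373757 is 9 January 1787 in the Gregorian calendar.
In the Coptic calendar that day is 3 Tobi 1503 AM.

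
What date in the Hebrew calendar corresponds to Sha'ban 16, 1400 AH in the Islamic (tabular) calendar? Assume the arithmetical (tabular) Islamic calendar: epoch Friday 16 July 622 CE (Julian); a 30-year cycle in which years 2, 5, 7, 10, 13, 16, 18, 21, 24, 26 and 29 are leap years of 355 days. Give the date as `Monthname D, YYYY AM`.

Tammuz 16, 5740 AM

Both dates share Julian Day Number 2444421; in the Hebrew calendar that is 16 Tammuz 5740 AM.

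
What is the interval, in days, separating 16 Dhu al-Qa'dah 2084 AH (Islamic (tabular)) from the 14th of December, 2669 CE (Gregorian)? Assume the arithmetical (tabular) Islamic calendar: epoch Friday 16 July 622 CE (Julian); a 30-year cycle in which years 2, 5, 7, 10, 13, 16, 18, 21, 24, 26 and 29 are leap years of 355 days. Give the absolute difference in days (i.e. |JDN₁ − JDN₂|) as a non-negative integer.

9344

JDN of the first date = 2686896.
JDN of the second date = 2696240.
|2696240 − 2686896| = 9344.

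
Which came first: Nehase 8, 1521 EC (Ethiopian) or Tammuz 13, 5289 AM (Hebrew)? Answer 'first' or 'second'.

Converting both to JDN: 2279738 vs 2279696; the smaller is the second.

second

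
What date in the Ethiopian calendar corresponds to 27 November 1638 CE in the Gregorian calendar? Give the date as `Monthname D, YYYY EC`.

Hidar 21, 1631 EC

Julian Day Number of the source date = 2319658.
Converting JDN 2319658 to the Ethiopian calendar gives 21 Hidar 1631 EC.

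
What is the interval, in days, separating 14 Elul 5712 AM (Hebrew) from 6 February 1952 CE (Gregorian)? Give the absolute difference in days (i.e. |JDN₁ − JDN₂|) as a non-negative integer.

211

First date → JDN 2434260; second date → JDN 2434049.
The interval is |2434260 − 2434049| = 211 days.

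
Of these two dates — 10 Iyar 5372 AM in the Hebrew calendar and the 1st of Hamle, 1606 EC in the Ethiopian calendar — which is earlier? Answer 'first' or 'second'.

The two dates have Julian Day Numbers 2309963 and 2310747 respectively.
Since 2309963 < 2310747, the first date comes first.

first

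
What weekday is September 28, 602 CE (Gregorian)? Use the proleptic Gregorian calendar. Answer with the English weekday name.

JDN 1941206 mod 7 = 1, and JDN 0 was a Monday, so this is a Tuesday.

Tuesday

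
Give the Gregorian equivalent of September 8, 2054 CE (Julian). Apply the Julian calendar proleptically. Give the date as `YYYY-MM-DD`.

2054-09-21

For dates in this range the Gregorian date is 13 days ahead of the Julian.
8 September 2054 Julian + 13 days → 21 September 2054 Gregorian.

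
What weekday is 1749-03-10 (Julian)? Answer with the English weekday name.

Friday

This is JDN 2359949 (21 March 1749 Gregorian).
2359949 ≡ 4 (mod 7); counting from Monday = 0 gives Friday.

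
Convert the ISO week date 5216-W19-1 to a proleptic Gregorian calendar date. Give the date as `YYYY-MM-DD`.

5216-05-09

ISO week 1 of 5216 is the week containing the first Thursday of 5216.
Week 19, day 1 (Monday) lands on 5216-05-09.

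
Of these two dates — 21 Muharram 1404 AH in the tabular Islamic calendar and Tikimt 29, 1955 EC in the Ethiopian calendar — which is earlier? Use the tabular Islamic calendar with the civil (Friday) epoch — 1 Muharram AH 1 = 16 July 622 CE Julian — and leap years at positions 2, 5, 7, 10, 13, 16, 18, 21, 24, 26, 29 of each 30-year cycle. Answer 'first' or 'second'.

second

Converting both to JDN: 2445636 vs 2437977; the smaller is the second.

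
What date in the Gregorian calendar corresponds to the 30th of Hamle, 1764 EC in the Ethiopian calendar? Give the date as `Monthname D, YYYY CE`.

August 4, 1772 CE

Both dates share Julian Day Number 2368486; in the Gregorian calendar that is 4 August 1772 CE.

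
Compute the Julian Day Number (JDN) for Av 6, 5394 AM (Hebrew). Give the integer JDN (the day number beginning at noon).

2318078

In the Gregorian calendar the same day is 31 July 1634.
JDN 2400001 is 17 November 1858 CE (Gregorian), MJD 0; the target day is −81923 days from there, so JDN = 2318078.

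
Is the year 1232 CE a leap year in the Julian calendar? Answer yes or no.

yes

1232 mod 4 = 0, so it is a leap year in the Julian calendar.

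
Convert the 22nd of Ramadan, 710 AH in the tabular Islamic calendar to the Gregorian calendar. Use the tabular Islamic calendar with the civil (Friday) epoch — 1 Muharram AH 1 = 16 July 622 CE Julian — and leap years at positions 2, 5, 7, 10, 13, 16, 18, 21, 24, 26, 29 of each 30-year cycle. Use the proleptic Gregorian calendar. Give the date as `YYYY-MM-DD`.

1311-02-20

Both dates share Julian Day Number 2199943; in the Gregorian calendar that is 20 February 1311 CE.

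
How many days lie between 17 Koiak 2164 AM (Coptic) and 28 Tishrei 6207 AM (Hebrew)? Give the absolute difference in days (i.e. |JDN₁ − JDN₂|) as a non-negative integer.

JDN of the first date = 2615172.
JDN of the second date = 2614735.
|2614735 − 2615172| = 437.

437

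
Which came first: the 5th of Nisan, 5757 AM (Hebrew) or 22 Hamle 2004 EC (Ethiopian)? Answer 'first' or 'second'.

first

First date → JDN 2450551; second date → JDN 2456138.
JDN 2450551 < JDN 2456138, so the first date is earlier.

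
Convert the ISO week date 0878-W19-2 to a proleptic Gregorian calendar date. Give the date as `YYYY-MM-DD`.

0878-05-10

ISO week 1 of 878 is the week containing the first Thursday of 878.
Week 19, day 2 (Tuesday) lands on 0878-05-10.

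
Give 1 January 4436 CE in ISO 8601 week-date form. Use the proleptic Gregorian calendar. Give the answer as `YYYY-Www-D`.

The weekday is Tuesday (ISO weekday 2).
That Tuesday belongs to ISO week 1 of ISO year 4436.

4436-W01-2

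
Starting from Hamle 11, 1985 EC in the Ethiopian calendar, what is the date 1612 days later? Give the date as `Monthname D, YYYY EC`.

JDN of Hamle 11, 1985 EC = 2449187.
2449187 + 1612 = 2450799.
JDN 2450799 in the Ethiopian calendar is Tahsas 7, 1990 EC.

Tahsas 7, 1990 EC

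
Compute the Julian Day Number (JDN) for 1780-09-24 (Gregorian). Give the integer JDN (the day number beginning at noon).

JDN 2400001 is 17 November 1858 CE (Gregorian), MJD 0; the target day is −28542 days from there, so JDN = 2371459.

2371459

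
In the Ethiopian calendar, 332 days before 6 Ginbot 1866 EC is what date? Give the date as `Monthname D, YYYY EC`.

Sene 9, 1865 EC

Counting 332 days back from JDN 2405657 reaches JDN 2405325, which is Sene 9, 1865 EC.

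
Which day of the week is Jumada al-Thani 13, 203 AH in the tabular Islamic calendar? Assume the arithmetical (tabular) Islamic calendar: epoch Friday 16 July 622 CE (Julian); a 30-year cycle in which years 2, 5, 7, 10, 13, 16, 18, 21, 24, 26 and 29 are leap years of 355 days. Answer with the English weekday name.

In the proleptic Gregorian calendar this is 20 December 818 (JDN 2020182).
JDN 2020182 mod 7 = 3, and JDN 0 was a Monday, so this is a Thursday.

Thursday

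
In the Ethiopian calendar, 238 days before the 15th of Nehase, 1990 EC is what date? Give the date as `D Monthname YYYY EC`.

17 Tahsas 1990 EC

JDN of the 15th of Nehase, 1990 EC = 2451047.
2451047 − 238 = 2450809.
JDN 2450809 in the Ethiopian calendar is 17 Tahsas 1990 EC.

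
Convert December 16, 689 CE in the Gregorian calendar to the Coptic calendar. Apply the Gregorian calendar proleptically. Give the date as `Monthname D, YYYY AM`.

Koiak 17, 406 AM

Julian Day Number of the source date = 1973062.
Converting JDN 1973062 to the Coptic calendar gives 17 Koiak 406 AM.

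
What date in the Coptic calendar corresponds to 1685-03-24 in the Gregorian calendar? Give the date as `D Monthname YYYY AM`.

Julian Day Number of the source date = 2336577.
Converting JDN 2336577 to the Coptic calendar gives 18 Paremhat 1401 AM.

18 Paremhat 1401 AM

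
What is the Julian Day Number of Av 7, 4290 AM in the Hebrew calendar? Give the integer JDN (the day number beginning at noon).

1914839

Equivalently 20 July 530 (proleptic Gregorian).
JDN 2299161 is 15 October 1582 CE (Gregorian); the target day is −384322 days from there, so JDN = 1914839.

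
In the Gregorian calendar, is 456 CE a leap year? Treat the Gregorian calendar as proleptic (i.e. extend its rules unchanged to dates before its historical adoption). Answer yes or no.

yes

456 is divisible by 4 and not by 100, so it is a leap year.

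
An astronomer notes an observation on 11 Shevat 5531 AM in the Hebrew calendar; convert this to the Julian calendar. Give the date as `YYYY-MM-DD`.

Both dates share Julian Day Number 2367930; in the Julian calendar that is 15 January 1771 CE.

1771-01-15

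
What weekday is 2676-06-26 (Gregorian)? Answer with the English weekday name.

Monday

2698626 ≡ 0 (mod 7); counting from Monday = 0 gives Monday.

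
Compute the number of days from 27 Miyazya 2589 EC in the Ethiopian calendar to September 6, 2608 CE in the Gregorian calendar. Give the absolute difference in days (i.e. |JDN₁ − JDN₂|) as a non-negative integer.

4137

JDN of the first date = 2669724.
JDN of the second date = 2673861.
|2673861 − 2669724| = 4137.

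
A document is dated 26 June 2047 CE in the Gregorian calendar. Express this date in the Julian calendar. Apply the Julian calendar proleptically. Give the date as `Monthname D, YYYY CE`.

At this point the Julian calendar is 13 days behind the Gregorian.
26 June 2047 Gregorian − 13 days → 13 June 2047 Julian.

June 13, 2047 CE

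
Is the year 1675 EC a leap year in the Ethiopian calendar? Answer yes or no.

1675 mod 4 = 3; in the Ethiopian calendar a year is leap when year mod 4 = 3, so it is a leap year.

yes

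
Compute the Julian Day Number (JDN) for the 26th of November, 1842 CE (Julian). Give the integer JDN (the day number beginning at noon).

2394178

Equivalently 8 December 1842 (Gregorian).
JDN 2299161 is 15 October 1582 CE (Gregorian); the target day is +95017 days from there, so JDN = 2394178.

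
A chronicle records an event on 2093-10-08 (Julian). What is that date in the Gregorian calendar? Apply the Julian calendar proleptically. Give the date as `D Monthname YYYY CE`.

The Julian–Gregorian offset here is 13 days (Julian trailing).
8 October 2093 Julian + 13 days → 21 October 2093 Gregorian.

21 October 2093 CE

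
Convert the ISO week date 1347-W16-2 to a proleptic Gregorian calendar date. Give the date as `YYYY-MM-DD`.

ISO week 1 of 1347 is the week containing the first Thursday of 1347.
Week 16, day 2 (Tuesday) lands on 1347-04-18.

1347-04-18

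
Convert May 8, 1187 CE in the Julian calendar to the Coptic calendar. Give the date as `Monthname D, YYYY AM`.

Pashons 13, 903 AM

Julian Day Number of the source date = 2154737.
Converting JDN 2154737 to the Coptic calendar gives 13 Pashons 903 AM.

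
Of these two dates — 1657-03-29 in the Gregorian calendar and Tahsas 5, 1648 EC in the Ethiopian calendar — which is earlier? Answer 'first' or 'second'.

second

Converting both to JDN: 2326355 vs 2325882; the smaller is the second.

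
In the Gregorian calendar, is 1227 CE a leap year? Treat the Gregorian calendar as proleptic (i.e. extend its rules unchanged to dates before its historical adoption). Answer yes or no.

1227 is not divisible by 4, so it is a common year.

no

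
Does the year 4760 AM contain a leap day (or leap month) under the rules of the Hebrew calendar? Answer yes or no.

no

Hebrew year 4760 is year 10 of its 19-year Metonic cycle; leap years are at positions 3, 6, 8, 11, 14, 17, 19, so it is a common year (12 months).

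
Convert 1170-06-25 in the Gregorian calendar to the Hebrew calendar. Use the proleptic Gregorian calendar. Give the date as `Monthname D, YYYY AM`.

Both dates share Julian Day Number 2148569; in the Hebrew calendar that is 3 Tammuz 4930 AM.

Tammuz 3, 4930 AM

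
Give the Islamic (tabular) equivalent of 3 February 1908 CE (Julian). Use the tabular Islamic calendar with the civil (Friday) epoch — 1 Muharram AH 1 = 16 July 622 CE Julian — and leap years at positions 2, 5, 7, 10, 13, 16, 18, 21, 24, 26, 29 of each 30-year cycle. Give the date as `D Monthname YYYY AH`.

The source date corresponds to 16 February 1908 in the Gregorian calendar (JDN 2417988).
That day falls on 13 Muharram 1326 AH in the tabular Islamic calendar.

13 Muharram 1326 AH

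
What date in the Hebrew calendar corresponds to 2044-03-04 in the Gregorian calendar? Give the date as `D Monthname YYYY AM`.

5 Adar 5804 AM

Julian Day Number of the source date = 2467679.
Converting JDN 2467679 to the Hebrew calendar gives 5 Adar 5804 AM.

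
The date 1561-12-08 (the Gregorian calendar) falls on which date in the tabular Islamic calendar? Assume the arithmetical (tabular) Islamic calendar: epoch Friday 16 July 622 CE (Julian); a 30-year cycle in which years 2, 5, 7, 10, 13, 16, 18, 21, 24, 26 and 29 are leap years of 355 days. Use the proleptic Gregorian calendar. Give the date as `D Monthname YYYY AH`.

20 Rabi' al-Awwal 969 AH

Julian Day Number of the source date = 2291545.
Converting JDN 2291545 to the tabular Islamic calendar gives 20 Rabi' al-Awwal 969 AH.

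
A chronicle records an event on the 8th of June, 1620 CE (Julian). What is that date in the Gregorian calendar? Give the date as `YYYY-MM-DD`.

At this point the Julian calendar is 10 days behind the Gregorian.
8 June 1620 Julian + 10 days → 18 June 1620 Gregorian.

1620-06-18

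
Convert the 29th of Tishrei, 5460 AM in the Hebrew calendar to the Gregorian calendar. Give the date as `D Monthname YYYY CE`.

Julian Day Number of the source date = 2341902.
Converting JDN 2341902 to the Gregorian calendar gives 22 October 1699 CE.

22 October 1699 CE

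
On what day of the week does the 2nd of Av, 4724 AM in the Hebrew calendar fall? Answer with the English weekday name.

In the proleptic Gregorian calendar this is 19 July 964 (JDN 2073354).
2073354 ≡ 3 (mod 7); counting from Monday = 0 gives Thursday.

Thursday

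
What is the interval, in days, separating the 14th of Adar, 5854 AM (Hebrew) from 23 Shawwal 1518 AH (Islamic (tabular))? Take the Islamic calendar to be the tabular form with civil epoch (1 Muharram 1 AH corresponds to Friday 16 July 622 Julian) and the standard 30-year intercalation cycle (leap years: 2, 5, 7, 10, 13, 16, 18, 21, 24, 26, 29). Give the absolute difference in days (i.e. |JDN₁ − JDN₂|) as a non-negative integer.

363

JDN of the first date = 2485939.
JDN of the second date = 2486302.
|2486302 − 2485939| = 363.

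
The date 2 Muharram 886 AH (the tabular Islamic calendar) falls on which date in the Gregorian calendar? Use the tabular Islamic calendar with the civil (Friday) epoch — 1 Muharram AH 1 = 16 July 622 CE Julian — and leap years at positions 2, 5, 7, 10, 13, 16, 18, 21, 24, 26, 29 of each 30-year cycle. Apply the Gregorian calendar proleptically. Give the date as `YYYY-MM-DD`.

Julian Day Number of the source date = 2262055.
Converting JDN 2262055 to the Gregorian calendar gives 12 March 1481 CE.

1481-03-12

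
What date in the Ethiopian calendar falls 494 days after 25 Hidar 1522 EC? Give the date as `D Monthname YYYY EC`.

JDN of 25 Hidar 1522 EC = 2279850.
2279850 + 494 = 2280344.
JDN 2280344 in the Ethiopian calendar is 4 Miyazya 1523 EC.

4 Miyazya 1523 EC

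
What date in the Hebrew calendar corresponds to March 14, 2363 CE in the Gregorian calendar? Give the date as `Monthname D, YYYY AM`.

Julian Day Number of the source date = 2584200.
Converting JDN 2584200 to the Hebrew calendar gives 28 Adar 6123 AM.

Adar 28, 6123 AM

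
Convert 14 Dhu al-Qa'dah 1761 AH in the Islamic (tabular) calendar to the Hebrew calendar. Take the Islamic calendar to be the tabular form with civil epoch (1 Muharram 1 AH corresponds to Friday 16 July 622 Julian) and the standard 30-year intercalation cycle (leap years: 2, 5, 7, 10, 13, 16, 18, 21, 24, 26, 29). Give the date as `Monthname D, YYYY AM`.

Tevet 14, 6091 AM

Julian Day Number of the source date = 2572433.
Converting JDN 2572433 to the Hebrew calendar gives 14 Tevet 6091 AM.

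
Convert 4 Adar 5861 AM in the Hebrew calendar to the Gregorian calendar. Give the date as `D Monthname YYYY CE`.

5 March 2101 CE

Both dates share Julian Day Number 2488498; in the Gregorian calendar that is 5 March 2101 CE.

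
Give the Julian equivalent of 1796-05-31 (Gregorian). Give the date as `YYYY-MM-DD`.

1796-05-20

At this point the Julian calendar is 11 days behind the Gregorian.
31 May 1796 Gregorian − 11 days → 20 May 1796 Julian.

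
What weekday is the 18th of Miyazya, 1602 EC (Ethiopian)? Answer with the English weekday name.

Friday

Equivalently 23 April 1610 Gregorian, JDN 2309213.
2309213 ≡ 4 (mod 7); counting from Monday = 0 gives Friday.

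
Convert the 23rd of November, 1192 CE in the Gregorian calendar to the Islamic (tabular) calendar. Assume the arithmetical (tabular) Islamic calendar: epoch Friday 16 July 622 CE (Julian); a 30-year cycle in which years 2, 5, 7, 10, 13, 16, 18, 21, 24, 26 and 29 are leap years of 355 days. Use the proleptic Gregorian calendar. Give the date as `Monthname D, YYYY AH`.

Dhu al-Qa'dah 9, 588 AH

Julian Day Number of the source date = 2156756.
Converting JDN 2156756 to the tabular Islamic calendar gives 9 Dhu al-Qa'dah 588 AH.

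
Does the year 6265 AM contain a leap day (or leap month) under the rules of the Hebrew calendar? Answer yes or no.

yes

Hebrew year 6265 is year 14 of its 19-year Metonic cycle; leap years are at positions 3, 6, 8, 11, 14, 17, 19, so it is a leap year (13 months).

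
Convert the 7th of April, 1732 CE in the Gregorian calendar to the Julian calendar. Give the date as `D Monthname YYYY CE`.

27 March 1732 CE

For dates in this range the Gregorian date is 11 days ahead of the Julian.
7 April 1732 Gregorian − 11 days → 27 March 1732 Julian.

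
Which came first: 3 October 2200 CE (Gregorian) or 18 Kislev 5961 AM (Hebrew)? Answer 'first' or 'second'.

First date → JDN 2524869; second date → JDN 2524923.
JDN 2524869 < JDN 2524923, so the first date is earlier.

first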